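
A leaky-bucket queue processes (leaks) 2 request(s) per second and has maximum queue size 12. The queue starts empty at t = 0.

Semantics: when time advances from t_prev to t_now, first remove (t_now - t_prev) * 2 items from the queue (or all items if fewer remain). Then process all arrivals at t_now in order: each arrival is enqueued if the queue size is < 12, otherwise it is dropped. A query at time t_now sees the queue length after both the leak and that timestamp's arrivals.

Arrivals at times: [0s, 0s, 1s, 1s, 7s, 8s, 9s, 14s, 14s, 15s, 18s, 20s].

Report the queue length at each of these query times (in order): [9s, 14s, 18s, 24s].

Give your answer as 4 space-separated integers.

Answer: 1 2 1 0

Derivation:
Queue lengths at query times:
  query t=9s: backlog = 1
  query t=14s: backlog = 2
  query t=18s: backlog = 1
  query t=24s: backlog = 0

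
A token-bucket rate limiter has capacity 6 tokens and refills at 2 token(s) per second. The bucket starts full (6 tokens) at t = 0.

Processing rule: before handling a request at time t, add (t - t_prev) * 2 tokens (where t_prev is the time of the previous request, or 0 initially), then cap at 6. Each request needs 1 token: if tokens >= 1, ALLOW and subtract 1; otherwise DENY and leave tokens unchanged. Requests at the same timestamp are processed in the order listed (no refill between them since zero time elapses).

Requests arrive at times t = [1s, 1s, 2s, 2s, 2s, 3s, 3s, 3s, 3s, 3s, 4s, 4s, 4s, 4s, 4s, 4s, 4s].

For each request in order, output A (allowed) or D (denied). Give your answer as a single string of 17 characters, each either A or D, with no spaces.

Answer: AAAAAAAAAAAADDDDD

Derivation:
Simulating step by step:
  req#1 t=1s: ALLOW
  req#2 t=1s: ALLOW
  req#3 t=2s: ALLOW
  req#4 t=2s: ALLOW
  req#5 t=2s: ALLOW
  req#6 t=3s: ALLOW
  req#7 t=3s: ALLOW
  req#8 t=3s: ALLOW
  req#9 t=3s: ALLOW
  req#10 t=3s: ALLOW
  req#11 t=4s: ALLOW
  req#12 t=4s: ALLOW
  req#13 t=4s: DENY
  req#14 t=4s: DENY
  req#15 t=4s: DENY
  req#16 t=4s: DENY
  req#17 t=4s: DENY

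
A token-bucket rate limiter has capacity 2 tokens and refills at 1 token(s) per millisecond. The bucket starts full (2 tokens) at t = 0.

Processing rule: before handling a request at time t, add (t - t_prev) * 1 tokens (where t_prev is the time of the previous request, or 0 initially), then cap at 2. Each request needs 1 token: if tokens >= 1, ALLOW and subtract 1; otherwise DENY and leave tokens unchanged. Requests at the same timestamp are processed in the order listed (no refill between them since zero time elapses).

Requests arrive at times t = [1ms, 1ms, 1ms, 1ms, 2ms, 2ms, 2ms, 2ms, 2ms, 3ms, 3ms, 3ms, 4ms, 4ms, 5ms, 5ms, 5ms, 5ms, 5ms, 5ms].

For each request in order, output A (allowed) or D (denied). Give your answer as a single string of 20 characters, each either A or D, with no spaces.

Simulating step by step:
  req#1 t=1ms: ALLOW
  req#2 t=1ms: ALLOW
  req#3 t=1ms: DENY
  req#4 t=1ms: DENY
  req#5 t=2ms: ALLOW
  req#6 t=2ms: DENY
  req#7 t=2ms: DENY
  req#8 t=2ms: DENY
  req#9 t=2ms: DENY
  req#10 t=3ms: ALLOW
  req#11 t=3ms: DENY
  req#12 t=3ms: DENY
  req#13 t=4ms: ALLOW
  req#14 t=4ms: DENY
  req#15 t=5ms: ALLOW
  req#16 t=5ms: DENY
  req#17 t=5ms: DENY
  req#18 t=5ms: DENY
  req#19 t=5ms: DENY
  req#20 t=5ms: DENY

Answer: AADDADDDDADDADADDDDD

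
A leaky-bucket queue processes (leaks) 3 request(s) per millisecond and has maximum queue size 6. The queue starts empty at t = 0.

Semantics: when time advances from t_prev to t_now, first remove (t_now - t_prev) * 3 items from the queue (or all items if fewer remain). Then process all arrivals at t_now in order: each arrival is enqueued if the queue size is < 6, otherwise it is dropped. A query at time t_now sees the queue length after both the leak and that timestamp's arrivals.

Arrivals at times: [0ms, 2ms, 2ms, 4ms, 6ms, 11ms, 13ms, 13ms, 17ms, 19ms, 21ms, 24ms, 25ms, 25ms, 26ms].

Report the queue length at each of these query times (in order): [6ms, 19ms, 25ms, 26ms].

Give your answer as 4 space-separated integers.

Queue lengths at query times:
  query t=6ms: backlog = 1
  query t=19ms: backlog = 1
  query t=25ms: backlog = 2
  query t=26ms: backlog = 1

Answer: 1 1 2 1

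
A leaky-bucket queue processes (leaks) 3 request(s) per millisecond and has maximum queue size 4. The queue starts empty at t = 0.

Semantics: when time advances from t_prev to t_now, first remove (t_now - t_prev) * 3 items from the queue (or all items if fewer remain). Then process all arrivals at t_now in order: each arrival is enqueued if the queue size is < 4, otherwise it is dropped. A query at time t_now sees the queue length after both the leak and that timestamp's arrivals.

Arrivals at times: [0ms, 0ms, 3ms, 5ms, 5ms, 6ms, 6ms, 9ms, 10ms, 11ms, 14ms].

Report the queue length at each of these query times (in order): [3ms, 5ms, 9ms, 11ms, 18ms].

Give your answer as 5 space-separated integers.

Queue lengths at query times:
  query t=3ms: backlog = 1
  query t=5ms: backlog = 2
  query t=9ms: backlog = 1
  query t=11ms: backlog = 1
  query t=18ms: backlog = 0

Answer: 1 2 1 1 0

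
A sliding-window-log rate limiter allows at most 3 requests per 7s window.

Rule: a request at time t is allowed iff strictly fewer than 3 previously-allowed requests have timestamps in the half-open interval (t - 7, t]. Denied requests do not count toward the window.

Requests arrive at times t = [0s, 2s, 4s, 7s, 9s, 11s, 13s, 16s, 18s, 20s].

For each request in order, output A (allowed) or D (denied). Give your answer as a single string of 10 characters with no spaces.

Answer: AAAAAADAAA

Derivation:
Tracking allowed requests in the window:
  req#1 t=0s: ALLOW
  req#2 t=2s: ALLOW
  req#3 t=4s: ALLOW
  req#4 t=7s: ALLOW
  req#5 t=9s: ALLOW
  req#6 t=11s: ALLOW
  req#7 t=13s: DENY
  req#8 t=16s: ALLOW
  req#9 t=18s: ALLOW
  req#10 t=20s: ALLOW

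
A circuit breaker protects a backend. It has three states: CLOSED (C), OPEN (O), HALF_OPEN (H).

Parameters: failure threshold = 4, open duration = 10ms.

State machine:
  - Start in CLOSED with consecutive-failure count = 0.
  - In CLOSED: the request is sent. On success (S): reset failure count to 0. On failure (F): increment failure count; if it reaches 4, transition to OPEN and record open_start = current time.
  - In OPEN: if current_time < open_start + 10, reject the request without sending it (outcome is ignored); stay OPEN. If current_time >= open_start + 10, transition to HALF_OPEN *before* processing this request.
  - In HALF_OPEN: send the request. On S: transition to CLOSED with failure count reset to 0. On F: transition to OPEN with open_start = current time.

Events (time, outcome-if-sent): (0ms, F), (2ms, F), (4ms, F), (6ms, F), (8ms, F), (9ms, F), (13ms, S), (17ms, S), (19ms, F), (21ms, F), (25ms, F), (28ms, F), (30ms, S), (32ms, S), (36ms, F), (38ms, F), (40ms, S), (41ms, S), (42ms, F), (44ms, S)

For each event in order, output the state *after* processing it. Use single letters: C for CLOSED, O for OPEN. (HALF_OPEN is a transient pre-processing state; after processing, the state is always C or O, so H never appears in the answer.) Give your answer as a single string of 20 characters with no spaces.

State after each event:
  event#1 t=0ms outcome=F: state=CLOSED
  event#2 t=2ms outcome=F: state=CLOSED
  event#3 t=4ms outcome=F: state=CLOSED
  event#4 t=6ms outcome=F: state=OPEN
  event#5 t=8ms outcome=F: state=OPEN
  event#6 t=9ms outcome=F: state=OPEN
  event#7 t=13ms outcome=S: state=OPEN
  event#8 t=17ms outcome=S: state=CLOSED
  event#9 t=19ms outcome=F: state=CLOSED
  event#10 t=21ms outcome=F: state=CLOSED
  event#11 t=25ms outcome=F: state=CLOSED
  event#12 t=28ms outcome=F: state=OPEN
  event#13 t=30ms outcome=S: state=OPEN
  event#14 t=32ms outcome=S: state=OPEN
  event#15 t=36ms outcome=F: state=OPEN
  event#16 t=38ms outcome=F: state=OPEN
  event#17 t=40ms outcome=S: state=OPEN
  event#18 t=41ms outcome=S: state=OPEN
  event#19 t=42ms outcome=F: state=OPEN
  event#20 t=44ms outcome=S: state=OPEN

Answer: CCCOOOOCCCCOOOOOOOOO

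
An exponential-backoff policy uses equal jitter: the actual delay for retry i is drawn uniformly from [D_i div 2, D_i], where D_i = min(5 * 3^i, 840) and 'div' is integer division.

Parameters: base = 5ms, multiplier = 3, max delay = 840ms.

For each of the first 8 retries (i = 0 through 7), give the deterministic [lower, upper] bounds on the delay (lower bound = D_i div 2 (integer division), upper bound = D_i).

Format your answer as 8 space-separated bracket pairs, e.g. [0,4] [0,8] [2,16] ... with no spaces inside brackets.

Computing bounds per retry:
  i=0: D_i=min(5*3^0,840)=5, bounds=[2,5]
  i=1: D_i=min(5*3^1,840)=15, bounds=[7,15]
  i=2: D_i=min(5*3^2,840)=45, bounds=[22,45]
  i=3: D_i=min(5*3^3,840)=135, bounds=[67,135]
  i=4: D_i=min(5*3^4,840)=405, bounds=[202,405]
  i=5: D_i=min(5*3^5,840)=840, bounds=[420,840]
  i=6: D_i=min(5*3^6,840)=840, bounds=[420,840]
  i=7: D_i=min(5*3^7,840)=840, bounds=[420,840]

Answer: [2,5] [7,15] [22,45] [67,135] [202,405] [420,840] [420,840] [420,840]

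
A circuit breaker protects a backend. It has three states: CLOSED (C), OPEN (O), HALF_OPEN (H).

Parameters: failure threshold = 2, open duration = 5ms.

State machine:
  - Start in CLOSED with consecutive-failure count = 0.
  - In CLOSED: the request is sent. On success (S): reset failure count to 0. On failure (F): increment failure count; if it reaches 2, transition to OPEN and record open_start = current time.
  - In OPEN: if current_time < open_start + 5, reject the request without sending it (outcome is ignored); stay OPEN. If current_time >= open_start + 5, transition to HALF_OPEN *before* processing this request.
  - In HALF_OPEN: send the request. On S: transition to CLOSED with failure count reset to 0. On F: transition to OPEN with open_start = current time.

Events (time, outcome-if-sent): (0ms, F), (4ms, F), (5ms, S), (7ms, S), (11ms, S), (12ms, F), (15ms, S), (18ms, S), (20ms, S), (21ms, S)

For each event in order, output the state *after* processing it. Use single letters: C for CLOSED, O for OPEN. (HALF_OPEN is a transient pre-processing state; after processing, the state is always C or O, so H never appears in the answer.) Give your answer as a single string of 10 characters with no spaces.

State after each event:
  event#1 t=0ms outcome=F: state=CLOSED
  event#2 t=4ms outcome=F: state=OPEN
  event#3 t=5ms outcome=S: state=OPEN
  event#4 t=7ms outcome=S: state=OPEN
  event#5 t=11ms outcome=S: state=CLOSED
  event#6 t=12ms outcome=F: state=CLOSED
  event#7 t=15ms outcome=S: state=CLOSED
  event#8 t=18ms outcome=S: state=CLOSED
  event#9 t=20ms outcome=S: state=CLOSED
  event#10 t=21ms outcome=S: state=CLOSED

Answer: COOOCCCCCC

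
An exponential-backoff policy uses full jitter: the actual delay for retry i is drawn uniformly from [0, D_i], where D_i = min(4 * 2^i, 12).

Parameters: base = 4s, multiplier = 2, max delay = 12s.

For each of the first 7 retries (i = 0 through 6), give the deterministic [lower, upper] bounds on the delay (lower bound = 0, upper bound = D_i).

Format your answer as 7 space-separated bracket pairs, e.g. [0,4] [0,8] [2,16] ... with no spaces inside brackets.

Computing bounds per retry:
  i=0: D_i=min(4*2^0,12)=4, bounds=[0,4]
  i=1: D_i=min(4*2^1,12)=8, bounds=[0,8]
  i=2: D_i=min(4*2^2,12)=12, bounds=[0,12]
  i=3: D_i=min(4*2^3,12)=12, bounds=[0,12]
  i=4: D_i=min(4*2^4,12)=12, bounds=[0,12]
  i=5: D_i=min(4*2^5,12)=12, bounds=[0,12]
  i=6: D_i=min(4*2^6,12)=12, bounds=[0,12]

Answer: [0,4] [0,8] [0,12] [0,12] [0,12] [0,12] [0,12]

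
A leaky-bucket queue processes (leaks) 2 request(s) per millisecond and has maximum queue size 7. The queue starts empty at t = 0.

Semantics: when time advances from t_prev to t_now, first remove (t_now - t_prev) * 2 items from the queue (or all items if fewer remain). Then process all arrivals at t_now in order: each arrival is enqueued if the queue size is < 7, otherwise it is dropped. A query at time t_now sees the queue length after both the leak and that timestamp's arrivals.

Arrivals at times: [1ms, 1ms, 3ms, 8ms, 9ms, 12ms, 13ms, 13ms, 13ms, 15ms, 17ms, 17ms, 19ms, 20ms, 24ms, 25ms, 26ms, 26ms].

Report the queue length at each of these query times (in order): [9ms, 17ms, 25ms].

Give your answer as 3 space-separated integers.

Answer: 1 2 1

Derivation:
Queue lengths at query times:
  query t=9ms: backlog = 1
  query t=17ms: backlog = 2
  query t=25ms: backlog = 1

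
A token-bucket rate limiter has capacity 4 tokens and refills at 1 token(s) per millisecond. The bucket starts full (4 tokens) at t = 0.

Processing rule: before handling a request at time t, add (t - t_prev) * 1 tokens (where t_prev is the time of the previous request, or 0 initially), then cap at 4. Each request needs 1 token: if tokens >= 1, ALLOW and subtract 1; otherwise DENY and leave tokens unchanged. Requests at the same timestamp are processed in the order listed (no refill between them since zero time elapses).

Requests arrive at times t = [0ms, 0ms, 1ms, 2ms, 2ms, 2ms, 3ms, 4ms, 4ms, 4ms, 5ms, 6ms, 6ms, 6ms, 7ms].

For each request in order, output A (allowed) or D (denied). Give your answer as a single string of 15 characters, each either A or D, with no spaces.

Simulating step by step:
  req#1 t=0ms: ALLOW
  req#2 t=0ms: ALLOW
  req#3 t=1ms: ALLOW
  req#4 t=2ms: ALLOW
  req#5 t=2ms: ALLOW
  req#6 t=2ms: ALLOW
  req#7 t=3ms: ALLOW
  req#8 t=4ms: ALLOW
  req#9 t=4ms: DENY
  req#10 t=4ms: DENY
  req#11 t=5ms: ALLOW
  req#12 t=6ms: ALLOW
  req#13 t=6ms: DENY
  req#14 t=6ms: DENY
  req#15 t=7ms: ALLOW

Answer: AAAAAAAADDAADDA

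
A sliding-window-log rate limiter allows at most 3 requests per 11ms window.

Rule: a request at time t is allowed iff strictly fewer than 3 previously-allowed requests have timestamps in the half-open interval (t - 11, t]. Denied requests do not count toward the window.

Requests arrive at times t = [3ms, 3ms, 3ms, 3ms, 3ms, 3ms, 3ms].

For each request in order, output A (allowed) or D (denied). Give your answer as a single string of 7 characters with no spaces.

Tracking allowed requests in the window:
  req#1 t=3ms: ALLOW
  req#2 t=3ms: ALLOW
  req#3 t=3ms: ALLOW
  req#4 t=3ms: DENY
  req#5 t=3ms: DENY
  req#6 t=3ms: DENY
  req#7 t=3ms: DENY

Answer: AAADDDD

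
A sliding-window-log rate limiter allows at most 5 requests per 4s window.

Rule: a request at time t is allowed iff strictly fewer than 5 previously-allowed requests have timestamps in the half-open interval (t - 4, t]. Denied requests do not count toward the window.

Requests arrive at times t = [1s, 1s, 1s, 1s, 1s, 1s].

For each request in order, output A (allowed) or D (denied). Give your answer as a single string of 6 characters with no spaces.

Answer: AAAAAD

Derivation:
Tracking allowed requests in the window:
  req#1 t=1s: ALLOW
  req#2 t=1s: ALLOW
  req#3 t=1s: ALLOW
  req#4 t=1s: ALLOW
  req#5 t=1s: ALLOW
  req#6 t=1s: DENY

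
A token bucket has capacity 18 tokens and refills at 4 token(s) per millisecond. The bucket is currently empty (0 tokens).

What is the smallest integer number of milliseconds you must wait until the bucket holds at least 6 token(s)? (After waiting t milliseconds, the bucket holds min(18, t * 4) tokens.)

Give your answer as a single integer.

Answer: 2

Derivation:
Need t * 4 >= 6, so t >= 6/4.
Smallest integer t = ceil(6/4) = 2.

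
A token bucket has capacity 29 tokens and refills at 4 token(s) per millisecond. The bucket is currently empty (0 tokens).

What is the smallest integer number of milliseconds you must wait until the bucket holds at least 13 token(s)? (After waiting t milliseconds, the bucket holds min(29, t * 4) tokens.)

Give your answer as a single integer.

Need t * 4 >= 13, so t >= 13/4.
Smallest integer t = ceil(13/4) = 4.

Answer: 4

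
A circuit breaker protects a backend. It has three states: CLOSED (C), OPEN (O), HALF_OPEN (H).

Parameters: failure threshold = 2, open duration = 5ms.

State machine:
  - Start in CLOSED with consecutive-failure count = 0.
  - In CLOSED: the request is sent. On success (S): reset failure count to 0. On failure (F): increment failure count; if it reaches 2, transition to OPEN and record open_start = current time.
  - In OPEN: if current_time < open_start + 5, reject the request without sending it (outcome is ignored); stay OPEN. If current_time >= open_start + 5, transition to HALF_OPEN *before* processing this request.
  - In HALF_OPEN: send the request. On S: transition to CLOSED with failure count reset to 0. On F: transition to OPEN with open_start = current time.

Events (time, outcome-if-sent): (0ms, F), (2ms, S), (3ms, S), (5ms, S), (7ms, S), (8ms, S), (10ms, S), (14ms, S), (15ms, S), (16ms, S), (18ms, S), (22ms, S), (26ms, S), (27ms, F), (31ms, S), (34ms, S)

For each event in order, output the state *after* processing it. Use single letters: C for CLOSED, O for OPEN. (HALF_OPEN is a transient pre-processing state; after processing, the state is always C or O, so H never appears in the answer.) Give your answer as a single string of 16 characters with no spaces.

State after each event:
  event#1 t=0ms outcome=F: state=CLOSED
  event#2 t=2ms outcome=S: state=CLOSED
  event#3 t=3ms outcome=S: state=CLOSED
  event#4 t=5ms outcome=S: state=CLOSED
  event#5 t=7ms outcome=S: state=CLOSED
  event#6 t=8ms outcome=S: state=CLOSED
  event#7 t=10ms outcome=S: state=CLOSED
  event#8 t=14ms outcome=S: state=CLOSED
  event#9 t=15ms outcome=S: state=CLOSED
  event#10 t=16ms outcome=S: state=CLOSED
  event#11 t=18ms outcome=S: state=CLOSED
  event#12 t=22ms outcome=S: state=CLOSED
  event#13 t=26ms outcome=S: state=CLOSED
  event#14 t=27ms outcome=F: state=CLOSED
  event#15 t=31ms outcome=S: state=CLOSED
  event#16 t=34ms outcome=S: state=CLOSED

Answer: CCCCCCCCCCCCCCCC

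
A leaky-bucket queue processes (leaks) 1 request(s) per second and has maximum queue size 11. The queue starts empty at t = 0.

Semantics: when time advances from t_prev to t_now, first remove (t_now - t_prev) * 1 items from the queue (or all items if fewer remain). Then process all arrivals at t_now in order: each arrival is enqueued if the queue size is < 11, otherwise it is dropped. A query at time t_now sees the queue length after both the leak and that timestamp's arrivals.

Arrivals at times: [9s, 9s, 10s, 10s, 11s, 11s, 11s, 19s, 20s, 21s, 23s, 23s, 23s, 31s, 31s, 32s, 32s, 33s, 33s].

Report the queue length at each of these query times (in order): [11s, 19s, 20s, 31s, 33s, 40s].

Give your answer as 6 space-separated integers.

Answer: 5 1 1 2 4 0

Derivation:
Queue lengths at query times:
  query t=11s: backlog = 5
  query t=19s: backlog = 1
  query t=20s: backlog = 1
  query t=31s: backlog = 2
  query t=33s: backlog = 4
  query t=40s: backlog = 0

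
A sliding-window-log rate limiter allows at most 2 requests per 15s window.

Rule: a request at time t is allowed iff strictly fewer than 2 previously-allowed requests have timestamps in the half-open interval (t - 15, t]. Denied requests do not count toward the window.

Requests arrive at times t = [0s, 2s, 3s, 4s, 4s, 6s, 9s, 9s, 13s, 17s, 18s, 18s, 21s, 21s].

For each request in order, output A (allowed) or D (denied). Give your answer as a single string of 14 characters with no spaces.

Answer: AADDDDDDDAADDD

Derivation:
Tracking allowed requests in the window:
  req#1 t=0s: ALLOW
  req#2 t=2s: ALLOW
  req#3 t=3s: DENY
  req#4 t=4s: DENY
  req#5 t=4s: DENY
  req#6 t=6s: DENY
  req#7 t=9s: DENY
  req#8 t=9s: DENY
  req#9 t=13s: DENY
  req#10 t=17s: ALLOW
  req#11 t=18s: ALLOW
  req#12 t=18s: DENY
  req#13 t=21s: DENY
  req#14 t=21s: DENY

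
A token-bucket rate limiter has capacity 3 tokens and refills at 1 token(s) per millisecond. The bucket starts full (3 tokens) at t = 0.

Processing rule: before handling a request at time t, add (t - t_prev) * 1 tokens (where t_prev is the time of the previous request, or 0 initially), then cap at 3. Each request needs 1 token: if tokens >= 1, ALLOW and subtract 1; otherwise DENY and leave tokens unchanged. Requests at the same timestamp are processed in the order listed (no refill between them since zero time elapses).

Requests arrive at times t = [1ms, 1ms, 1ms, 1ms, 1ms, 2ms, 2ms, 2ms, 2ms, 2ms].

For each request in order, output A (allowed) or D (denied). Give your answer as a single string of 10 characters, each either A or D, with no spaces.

Answer: AAADDADDDD

Derivation:
Simulating step by step:
  req#1 t=1ms: ALLOW
  req#2 t=1ms: ALLOW
  req#3 t=1ms: ALLOW
  req#4 t=1ms: DENY
  req#5 t=1ms: DENY
  req#6 t=2ms: ALLOW
  req#7 t=2ms: DENY
  req#8 t=2ms: DENY
  req#9 t=2ms: DENY
  req#10 t=2ms: DENY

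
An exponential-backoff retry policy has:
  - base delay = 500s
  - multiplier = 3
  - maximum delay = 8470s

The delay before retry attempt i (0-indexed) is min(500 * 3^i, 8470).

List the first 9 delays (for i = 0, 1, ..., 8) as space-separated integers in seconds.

Computing each delay:
  i=0: min(500*3^0, 8470) = 500
  i=1: min(500*3^1, 8470) = 1500
  i=2: min(500*3^2, 8470) = 4500
  i=3: min(500*3^3, 8470) = 8470
  i=4: min(500*3^4, 8470) = 8470
  i=5: min(500*3^5, 8470) = 8470
  i=6: min(500*3^6, 8470) = 8470
  i=7: min(500*3^7, 8470) = 8470
  i=8: min(500*3^8, 8470) = 8470

Answer: 500 1500 4500 8470 8470 8470 8470 8470 8470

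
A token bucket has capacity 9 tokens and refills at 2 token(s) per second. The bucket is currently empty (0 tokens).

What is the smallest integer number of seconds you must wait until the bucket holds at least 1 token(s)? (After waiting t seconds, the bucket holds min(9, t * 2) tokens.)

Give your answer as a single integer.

Answer: 1

Derivation:
Need t * 2 >= 1, so t >= 1/2.
Smallest integer t = ceil(1/2) = 1.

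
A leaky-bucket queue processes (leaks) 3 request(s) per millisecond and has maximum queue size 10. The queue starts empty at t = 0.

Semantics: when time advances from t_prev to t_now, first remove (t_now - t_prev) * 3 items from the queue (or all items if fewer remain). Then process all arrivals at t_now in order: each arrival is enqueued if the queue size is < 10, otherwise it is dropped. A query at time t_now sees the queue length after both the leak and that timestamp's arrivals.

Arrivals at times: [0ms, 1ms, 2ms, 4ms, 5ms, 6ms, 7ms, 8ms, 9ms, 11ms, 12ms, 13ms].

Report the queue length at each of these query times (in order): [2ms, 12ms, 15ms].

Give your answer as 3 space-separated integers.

Answer: 1 1 0

Derivation:
Queue lengths at query times:
  query t=2ms: backlog = 1
  query t=12ms: backlog = 1
  query t=15ms: backlog = 0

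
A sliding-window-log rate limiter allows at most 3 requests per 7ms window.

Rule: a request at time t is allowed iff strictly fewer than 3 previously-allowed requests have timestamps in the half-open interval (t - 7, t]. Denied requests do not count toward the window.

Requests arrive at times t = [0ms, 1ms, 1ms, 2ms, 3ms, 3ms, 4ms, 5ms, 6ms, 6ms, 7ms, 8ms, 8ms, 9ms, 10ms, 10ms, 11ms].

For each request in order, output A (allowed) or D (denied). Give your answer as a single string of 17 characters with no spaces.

Tracking allowed requests in the window:
  req#1 t=0ms: ALLOW
  req#2 t=1ms: ALLOW
  req#3 t=1ms: ALLOW
  req#4 t=2ms: DENY
  req#5 t=3ms: DENY
  req#6 t=3ms: DENY
  req#7 t=4ms: DENY
  req#8 t=5ms: DENY
  req#9 t=6ms: DENY
  req#10 t=6ms: DENY
  req#11 t=7ms: ALLOW
  req#12 t=8ms: ALLOW
  req#13 t=8ms: ALLOW
  req#14 t=9ms: DENY
  req#15 t=10ms: DENY
  req#16 t=10ms: DENY
  req#17 t=11ms: DENY

Answer: AAADDDDDDDAAADDDD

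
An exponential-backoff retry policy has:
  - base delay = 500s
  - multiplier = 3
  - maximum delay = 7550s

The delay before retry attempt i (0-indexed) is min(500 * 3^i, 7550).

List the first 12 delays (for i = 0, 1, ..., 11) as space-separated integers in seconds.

Computing each delay:
  i=0: min(500*3^0, 7550) = 500
  i=1: min(500*3^1, 7550) = 1500
  i=2: min(500*3^2, 7550) = 4500
  i=3: min(500*3^3, 7550) = 7550
  i=4: min(500*3^4, 7550) = 7550
  i=5: min(500*3^5, 7550) = 7550
  i=6: min(500*3^6, 7550) = 7550
  i=7: min(500*3^7, 7550) = 7550
  i=8: min(500*3^8, 7550) = 7550
  i=9: min(500*3^9, 7550) = 7550
  i=10: min(500*3^10, 7550) = 7550
  i=11: min(500*3^11, 7550) = 7550

Answer: 500 1500 4500 7550 7550 7550 7550 7550 7550 7550 7550 7550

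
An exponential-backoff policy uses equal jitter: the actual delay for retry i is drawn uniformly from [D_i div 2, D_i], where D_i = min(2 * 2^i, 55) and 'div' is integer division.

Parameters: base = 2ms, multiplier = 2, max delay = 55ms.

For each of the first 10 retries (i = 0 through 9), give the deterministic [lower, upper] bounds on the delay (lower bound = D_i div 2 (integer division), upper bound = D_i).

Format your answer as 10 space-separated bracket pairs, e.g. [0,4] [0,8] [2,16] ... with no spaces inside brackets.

Computing bounds per retry:
  i=0: D_i=min(2*2^0,55)=2, bounds=[1,2]
  i=1: D_i=min(2*2^1,55)=4, bounds=[2,4]
  i=2: D_i=min(2*2^2,55)=8, bounds=[4,8]
  i=3: D_i=min(2*2^3,55)=16, bounds=[8,16]
  i=4: D_i=min(2*2^4,55)=32, bounds=[16,32]
  i=5: D_i=min(2*2^5,55)=55, bounds=[27,55]
  i=6: D_i=min(2*2^6,55)=55, bounds=[27,55]
  i=7: D_i=min(2*2^7,55)=55, bounds=[27,55]
  i=8: D_i=min(2*2^8,55)=55, bounds=[27,55]
  i=9: D_i=min(2*2^9,55)=55, bounds=[27,55]

Answer: [1,2] [2,4] [4,8] [8,16] [16,32] [27,55] [27,55] [27,55] [27,55] [27,55]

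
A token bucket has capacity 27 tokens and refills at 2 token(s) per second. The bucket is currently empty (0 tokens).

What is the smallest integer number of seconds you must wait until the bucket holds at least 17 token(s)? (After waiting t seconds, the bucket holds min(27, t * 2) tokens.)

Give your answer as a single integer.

Answer: 9

Derivation:
Need t * 2 >= 17, so t >= 17/2.
Smallest integer t = ceil(17/2) = 9.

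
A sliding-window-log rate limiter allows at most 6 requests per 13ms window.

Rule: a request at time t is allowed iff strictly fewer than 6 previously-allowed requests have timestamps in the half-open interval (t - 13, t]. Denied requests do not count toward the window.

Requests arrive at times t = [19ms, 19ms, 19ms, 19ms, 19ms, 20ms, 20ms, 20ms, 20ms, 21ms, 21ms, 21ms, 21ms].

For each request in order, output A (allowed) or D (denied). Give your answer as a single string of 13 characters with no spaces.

Tracking allowed requests in the window:
  req#1 t=19ms: ALLOW
  req#2 t=19ms: ALLOW
  req#3 t=19ms: ALLOW
  req#4 t=19ms: ALLOW
  req#5 t=19ms: ALLOW
  req#6 t=20ms: ALLOW
  req#7 t=20ms: DENY
  req#8 t=20ms: DENY
  req#9 t=20ms: DENY
  req#10 t=21ms: DENY
  req#11 t=21ms: DENY
  req#12 t=21ms: DENY
  req#13 t=21ms: DENY

Answer: AAAAAADDDDDDD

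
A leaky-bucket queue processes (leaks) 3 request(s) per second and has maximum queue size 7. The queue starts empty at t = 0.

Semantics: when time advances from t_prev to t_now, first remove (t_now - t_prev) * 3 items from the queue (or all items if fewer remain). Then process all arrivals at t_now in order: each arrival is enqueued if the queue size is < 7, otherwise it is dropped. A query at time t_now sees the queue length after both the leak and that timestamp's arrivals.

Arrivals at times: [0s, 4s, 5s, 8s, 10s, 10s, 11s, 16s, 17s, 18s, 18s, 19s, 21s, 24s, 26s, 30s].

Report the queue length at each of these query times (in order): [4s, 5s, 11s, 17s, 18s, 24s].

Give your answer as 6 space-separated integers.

Answer: 1 1 1 1 2 1

Derivation:
Queue lengths at query times:
  query t=4s: backlog = 1
  query t=5s: backlog = 1
  query t=11s: backlog = 1
  query t=17s: backlog = 1
  query t=18s: backlog = 2
  query t=24s: backlog = 1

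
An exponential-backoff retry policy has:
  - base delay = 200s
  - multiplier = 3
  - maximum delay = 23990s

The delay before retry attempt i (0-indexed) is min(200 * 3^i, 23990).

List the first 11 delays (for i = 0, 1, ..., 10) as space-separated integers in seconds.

Computing each delay:
  i=0: min(200*3^0, 23990) = 200
  i=1: min(200*3^1, 23990) = 600
  i=2: min(200*3^2, 23990) = 1800
  i=3: min(200*3^3, 23990) = 5400
  i=4: min(200*3^4, 23990) = 16200
  i=5: min(200*3^5, 23990) = 23990
  i=6: min(200*3^6, 23990) = 23990
  i=7: min(200*3^7, 23990) = 23990
  i=8: min(200*3^8, 23990) = 23990
  i=9: min(200*3^9, 23990) = 23990
  i=10: min(200*3^10, 23990) = 23990

Answer: 200 600 1800 5400 16200 23990 23990 23990 23990 23990 23990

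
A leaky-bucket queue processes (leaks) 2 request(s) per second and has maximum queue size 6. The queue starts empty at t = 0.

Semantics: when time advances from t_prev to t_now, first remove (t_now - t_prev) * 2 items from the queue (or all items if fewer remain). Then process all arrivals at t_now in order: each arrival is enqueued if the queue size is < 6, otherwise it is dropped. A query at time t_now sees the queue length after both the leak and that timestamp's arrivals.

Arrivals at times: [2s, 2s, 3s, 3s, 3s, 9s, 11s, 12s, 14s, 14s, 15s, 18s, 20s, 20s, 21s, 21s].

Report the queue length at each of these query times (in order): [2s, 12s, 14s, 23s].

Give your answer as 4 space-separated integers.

Answer: 2 1 2 0

Derivation:
Queue lengths at query times:
  query t=2s: backlog = 2
  query t=12s: backlog = 1
  query t=14s: backlog = 2
  query t=23s: backlog = 0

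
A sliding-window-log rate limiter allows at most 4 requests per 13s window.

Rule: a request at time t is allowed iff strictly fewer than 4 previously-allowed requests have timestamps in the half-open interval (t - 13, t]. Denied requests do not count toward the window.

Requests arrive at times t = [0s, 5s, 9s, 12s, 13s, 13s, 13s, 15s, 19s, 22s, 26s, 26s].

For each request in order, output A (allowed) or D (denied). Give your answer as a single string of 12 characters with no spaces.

Tracking allowed requests in the window:
  req#1 t=0s: ALLOW
  req#2 t=5s: ALLOW
  req#3 t=9s: ALLOW
  req#4 t=12s: ALLOW
  req#5 t=13s: ALLOW
  req#6 t=13s: DENY
  req#7 t=13s: DENY
  req#8 t=15s: DENY
  req#9 t=19s: ALLOW
  req#10 t=22s: ALLOW
  req#11 t=26s: ALLOW
  req#12 t=26s: ALLOW

Answer: AAAAADDDAAAA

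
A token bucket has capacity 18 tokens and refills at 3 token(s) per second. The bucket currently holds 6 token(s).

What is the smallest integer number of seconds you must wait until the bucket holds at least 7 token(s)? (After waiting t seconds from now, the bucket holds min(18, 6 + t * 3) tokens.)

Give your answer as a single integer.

Answer: 1

Derivation:
Need 6 + t * 3 >= 7, so t >= 1/3.
Smallest integer t = ceil(1/3) = 1.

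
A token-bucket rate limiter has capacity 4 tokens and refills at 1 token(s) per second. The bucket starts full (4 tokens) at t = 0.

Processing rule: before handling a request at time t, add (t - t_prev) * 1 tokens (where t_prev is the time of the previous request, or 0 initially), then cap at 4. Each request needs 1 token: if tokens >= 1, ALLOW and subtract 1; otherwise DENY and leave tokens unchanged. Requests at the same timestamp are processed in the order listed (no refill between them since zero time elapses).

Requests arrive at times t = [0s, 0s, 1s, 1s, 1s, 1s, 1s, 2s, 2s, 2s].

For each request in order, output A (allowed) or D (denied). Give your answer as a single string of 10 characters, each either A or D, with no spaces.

Answer: AAAAADDADD

Derivation:
Simulating step by step:
  req#1 t=0s: ALLOW
  req#2 t=0s: ALLOW
  req#3 t=1s: ALLOW
  req#4 t=1s: ALLOW
  req#5 t=1s: ALLOW
  req#6 t=1s: DENY
  req#7 t=1s: DENY
  req#8 t=2s: ALLOW
  req#9 t=2s: DENY
  req#10 t=2s: DENY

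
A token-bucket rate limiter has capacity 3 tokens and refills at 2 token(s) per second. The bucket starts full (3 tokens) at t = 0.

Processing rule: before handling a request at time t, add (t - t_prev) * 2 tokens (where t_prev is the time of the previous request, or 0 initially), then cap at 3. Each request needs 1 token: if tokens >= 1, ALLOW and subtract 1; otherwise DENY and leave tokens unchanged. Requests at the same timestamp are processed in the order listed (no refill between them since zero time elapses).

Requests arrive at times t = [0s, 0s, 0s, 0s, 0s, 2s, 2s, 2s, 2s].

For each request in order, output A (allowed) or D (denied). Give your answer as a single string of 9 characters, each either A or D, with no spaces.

Simulating step by step:
  req#1 t=0s: ALLOW
  req#2 t=0s: ALLOW
  req#3 t=0s: ALLOW
  req#4 t=0s: DENY
  req#5 t=0s: DENY
  req#6 t=2s: ALLOW
  req#7 t=2s: ALLOW
  req#8 t=2s: ALLOW
  req#9 t=2s: DENY

Answer: AAADDAAAD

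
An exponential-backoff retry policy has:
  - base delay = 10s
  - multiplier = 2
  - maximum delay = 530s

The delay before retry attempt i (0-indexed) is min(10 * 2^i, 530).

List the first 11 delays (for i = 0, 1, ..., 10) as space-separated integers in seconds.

Answer: 10 20 40 80 160 320 530 530 530 530 530

Derivation:
Computing each delay:
  i=0: min(10*2^0, 530) = 10
  i=1: min(10*2^1, 530) = 20
  i=2: min(10*2^2, 530) = 40
  i=3: min(10*2^3, 530) = 80
  i=4: min(10*2^4, 530) = 160
  i=5: min(10*2^5, 530) = 320
  i=6: min(10*2^6, 530) = 530
  i=7: min(10*2^7, 530) = 530
  i=8: min(10*2^8, 530) = 530
  i=9: min(10*2^9, 530) = 530
  i=10: min(10*2^10, 530) = 530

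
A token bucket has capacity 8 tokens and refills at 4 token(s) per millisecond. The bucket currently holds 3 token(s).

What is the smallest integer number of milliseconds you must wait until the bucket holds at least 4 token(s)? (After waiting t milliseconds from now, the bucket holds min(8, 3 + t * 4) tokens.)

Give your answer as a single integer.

Answer: 1

Derivation:
Need 3 + t * 4 >= 4, so t >= 1/4.
Smallest integer t = ceil(1/4) = 1.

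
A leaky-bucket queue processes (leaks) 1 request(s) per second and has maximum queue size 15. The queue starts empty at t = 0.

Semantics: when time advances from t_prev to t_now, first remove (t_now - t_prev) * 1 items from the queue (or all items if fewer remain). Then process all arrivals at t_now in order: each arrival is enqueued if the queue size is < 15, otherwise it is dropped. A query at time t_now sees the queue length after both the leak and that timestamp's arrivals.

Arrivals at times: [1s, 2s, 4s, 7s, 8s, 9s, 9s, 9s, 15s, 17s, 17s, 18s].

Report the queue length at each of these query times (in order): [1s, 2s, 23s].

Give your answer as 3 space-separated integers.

Answer: 1 1 0

Derivation:
Queue lengths at query times:
  query t=1s: backlog = 1
  query t=2s: backlog = 1
  query t=23s: backlog = 0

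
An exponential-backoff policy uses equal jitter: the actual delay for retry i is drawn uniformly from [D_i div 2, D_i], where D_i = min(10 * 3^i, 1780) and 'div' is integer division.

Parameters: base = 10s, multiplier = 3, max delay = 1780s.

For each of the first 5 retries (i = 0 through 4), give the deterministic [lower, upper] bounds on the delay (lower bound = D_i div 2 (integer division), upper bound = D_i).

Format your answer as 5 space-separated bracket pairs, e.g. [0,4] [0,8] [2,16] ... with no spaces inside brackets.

Computing bounds per retry:
  i=0: D_i=min(10*3^0,1780)=10, bounds=[5,10]
  i=1: D_i=min(10*3^1,1780)=30, bounds=[15,30]
  i=2: D_i=min(10*3^2,1780)=90, bounds=[45,90]
  i=3: D_i=min(10*3^3,1780)=270, bounds=[135,270]
  i=4: D_i=min(10*3^4,1780)=810, bounds=[405,810]

Answer: [5,10] [15,30] [45,90] [135,270] [405,810]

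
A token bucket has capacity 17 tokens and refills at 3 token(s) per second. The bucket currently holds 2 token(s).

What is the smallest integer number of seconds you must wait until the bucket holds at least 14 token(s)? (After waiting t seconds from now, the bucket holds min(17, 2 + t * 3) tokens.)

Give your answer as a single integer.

Need 2 + t * 3 >= 14, so t >= 12/3.
Smallest integer t = ceil(12/3) = 4.

Answer: 4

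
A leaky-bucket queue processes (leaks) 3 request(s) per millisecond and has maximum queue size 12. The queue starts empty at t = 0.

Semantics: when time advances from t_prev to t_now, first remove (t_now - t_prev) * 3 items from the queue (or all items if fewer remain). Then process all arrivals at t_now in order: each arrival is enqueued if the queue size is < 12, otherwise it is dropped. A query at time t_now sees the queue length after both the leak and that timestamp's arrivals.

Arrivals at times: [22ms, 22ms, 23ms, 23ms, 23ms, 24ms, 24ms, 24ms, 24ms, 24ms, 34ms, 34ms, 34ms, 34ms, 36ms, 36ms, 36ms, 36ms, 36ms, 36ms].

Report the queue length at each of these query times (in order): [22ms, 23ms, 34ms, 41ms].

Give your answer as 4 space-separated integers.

Answer: 2 3 4 0

Derivation:
Queue lengths at query times:
  query t=22ms: backlog = 2
  query t=23ms: backlog = 3
  query t=34ms: backlog = 4
  query t=41ms: backlog = 0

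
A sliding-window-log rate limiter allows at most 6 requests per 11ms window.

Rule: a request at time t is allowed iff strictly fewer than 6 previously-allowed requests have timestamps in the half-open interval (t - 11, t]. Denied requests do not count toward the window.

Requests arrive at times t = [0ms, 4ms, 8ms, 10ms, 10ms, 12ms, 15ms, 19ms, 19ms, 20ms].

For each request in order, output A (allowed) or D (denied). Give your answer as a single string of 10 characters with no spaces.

Answer: AAAAAAAAAD

Derivation:
Tracking allowed requests in the window:
  req#1 t=0ms: ALLOW
  req#2 t=4ms: ALLOW
  req#3 t=8ms: ALLOW
  req#4 t=10ms: ALLOW
  req#5 t=10ms: ALLOW
  req#6 t=12ms: ALLOW
  req#7 t=15ms: ALLOW
  req#8 t=19ms: ALLOW
  req#9 t=19ms: ALLOW
  req#10 t=20ms: DENY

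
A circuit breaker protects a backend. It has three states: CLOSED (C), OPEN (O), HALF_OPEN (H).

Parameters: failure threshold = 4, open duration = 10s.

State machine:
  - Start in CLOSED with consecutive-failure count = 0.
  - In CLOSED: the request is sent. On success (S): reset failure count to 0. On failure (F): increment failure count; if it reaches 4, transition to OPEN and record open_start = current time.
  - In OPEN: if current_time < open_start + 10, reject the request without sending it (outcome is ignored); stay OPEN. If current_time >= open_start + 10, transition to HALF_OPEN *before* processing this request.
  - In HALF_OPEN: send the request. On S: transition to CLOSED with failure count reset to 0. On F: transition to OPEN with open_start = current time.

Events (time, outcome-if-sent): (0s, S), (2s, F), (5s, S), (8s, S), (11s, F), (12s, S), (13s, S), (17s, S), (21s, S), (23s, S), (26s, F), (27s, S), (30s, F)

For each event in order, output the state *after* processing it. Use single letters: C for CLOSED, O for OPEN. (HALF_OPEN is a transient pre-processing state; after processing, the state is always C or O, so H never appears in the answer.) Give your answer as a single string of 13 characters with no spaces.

State after each event:
  event#1 t=0s outcome=S: state=CLOSED
  event#2 t=2s outcome=F: state=CLOSED
  event#3 t=5s outcome=S: state=CLOSED
  event#4 t=8s outcome=S: state=CLOSED
  event#5 t=11s outcome=F: state=CLOSED
  event#6 t=12s outcome=S: state=CLOSED
  event#7 t=13s outcome=S: state=CLOSED
  event#8 t=17s outcome=S: state=CLOSED
  event#9 t=21s outcome=S: state=CLOSED
  event#10 t=23s outcome=S: state=CLOSED
  event#11 t=26s outcome=F: state=CLOSED
  event#12 t=27s outcome=S: state=CLOSED
  event#13 t=30s outcome=F: state=CLOSED

Answer: CCCCCCCCCCCCC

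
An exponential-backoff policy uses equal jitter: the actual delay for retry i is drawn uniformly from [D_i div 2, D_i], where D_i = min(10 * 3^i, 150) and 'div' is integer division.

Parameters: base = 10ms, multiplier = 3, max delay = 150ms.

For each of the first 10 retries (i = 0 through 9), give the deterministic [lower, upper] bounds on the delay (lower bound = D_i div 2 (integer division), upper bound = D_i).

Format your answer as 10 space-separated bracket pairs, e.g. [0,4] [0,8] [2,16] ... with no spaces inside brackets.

Computing bounds per retry:
  i=0: D_i=min(10*3^0,150)=10, bounds=[5,10]
  i=1: D_i=min(10*3^1,150)=30, bounds=[15,30]
  i=2: D_i=min(10*3^2,150)=90, bounds=[45,90]
  i=3: D_i=min(10*3^3,150)=150, bounds=[75,150]
  i=4: D_i=min(10*3^4,150)=150, bounds=[75,150]
  i=5: D_i=min(10*3^5,150)=150, bounds=[75,150]
  i=6: D_i=min(10*3^6,150)=150, bounds=[75,150]
  i=7: D_i=min(10*3^7,150)=150, bounds=[75,150]
  i=8: D_i=min(10*3^8,150)=150, bounds=[75,150]
  i=9: D_i=min(10*3^9,150)=150, bounds=[75,150]

Answer: [5,10] [15,30] [45,90] [75,150] [75,150] [75,150] [75,150] [75,150] [75,150] [75,150]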